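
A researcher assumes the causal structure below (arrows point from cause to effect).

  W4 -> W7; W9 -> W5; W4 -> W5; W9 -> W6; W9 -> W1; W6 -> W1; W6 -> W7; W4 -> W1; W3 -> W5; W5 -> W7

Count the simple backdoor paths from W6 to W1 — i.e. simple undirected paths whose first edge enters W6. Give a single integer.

A backdoor path from W6 to W1 is any simple undirected path whose first edge points into W6 (i.e. leaves W6 via a parent).
Parents of W6: {W9}.
Enumerating:
  P1: W6 <- W9 -> W1
  P2: W6 <- W9 -> W5 <- W4 -> W1
  P3: W6 <- W9 -> W5 -> W7 <- W4 -> W1
That exhausts the simple backdoor paths. Count: 3.

3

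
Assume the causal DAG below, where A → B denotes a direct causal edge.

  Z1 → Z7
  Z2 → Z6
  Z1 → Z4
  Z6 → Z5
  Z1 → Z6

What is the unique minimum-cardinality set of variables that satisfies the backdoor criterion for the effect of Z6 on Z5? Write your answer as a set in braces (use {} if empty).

Variables eligible for adjustment (non-descendants of Z6, excluding Z6 and Z5): {Z1, Z2, Z4, Z7}.
Backdoor paths from Z6 to Z5:
  (none)
With no backdoor paths the empty set already satisfies the criterion, and it is trivially minimal.

{}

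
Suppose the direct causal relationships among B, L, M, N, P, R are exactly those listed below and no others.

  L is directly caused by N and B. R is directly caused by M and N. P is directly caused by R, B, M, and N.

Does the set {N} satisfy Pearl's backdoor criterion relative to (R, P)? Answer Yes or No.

No

Backdoor paths from R to P (paths whose first edge points into R):
  P1: R <- N -> L <- B -> P
  P2: R <- N -> P
  P3: R <- M -> P
Condition 1 (no descendant of R in the set): holds — descendants of R are {P}; none are in {N}.
Condition 2 (every backdoor path blocked by {N}):
  P1: blocked at fork node N ∈ conditioning set.
  P2: blocked at fork node N ∈ conditioning set.
  P3: open — no interior node is in the conditioning set.
{N} does not satisfy the backdoor criterion.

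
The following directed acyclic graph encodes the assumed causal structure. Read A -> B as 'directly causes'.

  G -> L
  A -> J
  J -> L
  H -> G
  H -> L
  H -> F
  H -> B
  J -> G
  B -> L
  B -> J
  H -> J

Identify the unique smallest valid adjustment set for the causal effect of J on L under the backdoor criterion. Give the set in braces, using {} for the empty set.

{B, H}

Variables eligible for adjustment (non-descendants of J, excluding J and L): {A, B, F, H}.
Backdoor paths from J to L:
  P1: J <- H -> B -> L
  P2: J <- H -> G -> L
  P3: J <- H -> L
  P4: J <- B <- H -> G -> L
  P5: J <- B <- H -> L
  P6: J <- B -> L
The empty set is not sufficient: P1 (J <- H -> B -> L) has no collider blocking it and no conditioned non-collider, so it is open.
Try {B, H}:
  P1: blocked at fork node H ∈ conditioning set.
  P2: blocked at fork node H ∈ conditioning set.
  P3: blocked at fork node H ∈ conditioning set.
  P4: blocked at chain node B ∈ conditioning set.
  P5: blocked at chain node B ∈ conditioning set.
  P6: blocked at fork node B ∈ conditioning set.
{B, H} contains no descendant of J and blocks every backdoor path.
Every element of {B, H} is needed (dropping B leaves P6 open; dropping H leaves P2 open), so no proper subset is valid.
Among all size-2 subsets of the eligible variables, only {B, H} blocks every backdoor path, so it is the unique smallest valid adjustment set.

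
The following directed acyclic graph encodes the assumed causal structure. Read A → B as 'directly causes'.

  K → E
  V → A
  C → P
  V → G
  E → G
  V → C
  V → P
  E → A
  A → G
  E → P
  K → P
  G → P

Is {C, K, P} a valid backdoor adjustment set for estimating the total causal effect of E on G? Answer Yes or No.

Backdoor paths from E to G (paths whose first edge points into E):
  P1: E <- K -> P <- V -> A -> G
  P2: E <- K -> P <- V -> G
  P3: E <- K -> P <- C <- V -> A -> G
  P4: E <- K -> P <- C <- V -> G
  P5: E <- K -> P <- G
Condition 1 (no descendant of E in the set): FAILS — P is a descendant of E.
Condition 2 (every backdoor path blocked by {C, K, P}):
  P1: blocked at fork node K ∈ conditioning set.
  P2: blocked at fork node K ∈ conditioning set.
  P3: blocked at fork node K ∈ conditioning set.
  P4: blocked at fork node K ∈ conditioning set.
  P5: blocked at fork node K ∈ conditioning set.
{C, K, P} does not satisfy the backdoor criterion.

No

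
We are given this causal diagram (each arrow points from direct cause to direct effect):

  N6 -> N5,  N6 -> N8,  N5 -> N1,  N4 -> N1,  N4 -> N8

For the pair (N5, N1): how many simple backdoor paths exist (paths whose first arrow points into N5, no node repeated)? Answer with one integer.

1

A backdoor path from N5 to N1 is any simple undirected path whose first edge points into N5 (i.e. leaves N5 via a parent).
Parents of N5: {N6}.
Enumerating:
  P1: N5 <- N6 -> N8 <- N4 -> N1
That exhausts the simple backdoor paths. Count: 1.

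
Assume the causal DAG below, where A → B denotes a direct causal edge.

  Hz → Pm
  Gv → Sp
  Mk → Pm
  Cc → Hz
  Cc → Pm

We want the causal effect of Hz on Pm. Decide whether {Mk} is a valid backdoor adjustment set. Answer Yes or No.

Backdoor paths from Hz to Pm (paths whose first edge points into Hz):
  P1: Hz <- Cc -> Pm
Condition 1 (no descendant of Hz in the set): holds — descendants of Hz are {Pm}; none are in {Mk}.
Condition 2 (every backdoor path blocked by {Mk}):
  P1: open — no interior node is in the conditioning set.
{Mk} does not satisfy the backdoor criterion.

No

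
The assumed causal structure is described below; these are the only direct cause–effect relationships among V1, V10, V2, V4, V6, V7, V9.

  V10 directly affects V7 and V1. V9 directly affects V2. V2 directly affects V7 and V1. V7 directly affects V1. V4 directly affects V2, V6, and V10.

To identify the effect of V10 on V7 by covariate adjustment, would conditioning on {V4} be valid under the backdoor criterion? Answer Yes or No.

Yes

Backdoor paths from V10 to V7 (paths whose first edge points into V10):
  P1: V10 <- V4 -> V2 -> V7
  P2: V10 <- V4 -> V2 -> V1 <- V7
Condition 1 (no descendant of V10 in the set): holds — descendants of V10 are {V1, V7}; none are in {V4}.
Condition 2 (every backdoor path blocked by {V4}):
  P1: blocked at fork node V4 ∈ conditioning set.
  P2: blocked at fork node V4 ∈ conditioning set.
{V4} satisfies the backdoor criterion.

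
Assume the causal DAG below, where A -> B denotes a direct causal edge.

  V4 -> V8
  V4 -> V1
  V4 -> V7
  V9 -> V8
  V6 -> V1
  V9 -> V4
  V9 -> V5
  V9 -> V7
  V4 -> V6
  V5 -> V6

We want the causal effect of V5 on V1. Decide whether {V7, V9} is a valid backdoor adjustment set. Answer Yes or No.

Backdoor paths from V5 to V1 (paths whose first edge points into V5):
  P1: V5 <- V9 -> V4 -> V6 -> V1
  P2: V5 <- V9 -> V4 -> V1
  P3: V5 <- V9 -> V7 <- V4 -> V6 -> V1
  P4: V5 <- V9 -> V7 <- V4 -> V1
  P5: V5 <- V9 -> V8 <- V4 -> V6 -> V1
  P6: V5 <- V9 -> V8 <- V4 -> V1
Condition 1 (no descendant of V5 in the set): holds — descendants of V5 are {V1, V6}; none are in {V7, V9}.
Condition 2 (every backdoor path blocked by {V7, V9}):
  P1: blocked at fork node V9 ∈ conditioning set.
  P2: blocked at fork node V9 ∈ conditioning set.
  P3: blocked at fork node V9 ∈ conditioning set.
  P4: blocked at fork node V9 ∈ conditioning set.
  P5: blocked at fork node V9 ∈ conditioning set.
  P6: blocked at fork node V9 ∈ conditioning set.
{V7, V9} satisfies the backdoor criterion.

Yes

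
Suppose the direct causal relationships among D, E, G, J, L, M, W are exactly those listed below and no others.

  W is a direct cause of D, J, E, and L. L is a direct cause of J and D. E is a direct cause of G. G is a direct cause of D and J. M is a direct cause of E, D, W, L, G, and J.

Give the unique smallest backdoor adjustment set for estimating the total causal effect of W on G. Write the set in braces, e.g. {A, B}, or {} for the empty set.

Variables eligible for adjustment (non-descendants of W, excluding W and G): {M}.
Backdoor paths from W to G:
  P1: W <- M -> L -> J <- G
  P2: W <- M -> L -> D <- G
  P3: W <- M -> E -> G
  P4: W <- M -> G
  P5: W <- M -> J <- L -> D <- G
  P6: W <- M -> J <- G
  P7: W <- M -> D <- L -> J <- G
  P8: W <- M -> D <- G
The empty set is not sufficient: P3 (W <- M -> E -> G) has no collider blocking it and no conditioned non-collider, so it is open.
Try {M}:
  P1: blocked at fork node M ∈ conditioning set.
  P2: blocked at fork node M ∈ conditioning set.
  P3: blocked at fork node M ∈ conditioning set.
  P4: blocked at fork node M ∈ conditioning set.
  P5: blocked at fork node M ∈ conditioning set.
  P6: blocked at fork node M ∈ conditioning set.
  P7: blocked at fork node M ∈ conditioning set.
  P8: blocked at fork node M ∈ conditioning set.
{M} contains no descendant of W and blocks every backdoor path.
{M} is the unique smallest valid adjustment set.

{M}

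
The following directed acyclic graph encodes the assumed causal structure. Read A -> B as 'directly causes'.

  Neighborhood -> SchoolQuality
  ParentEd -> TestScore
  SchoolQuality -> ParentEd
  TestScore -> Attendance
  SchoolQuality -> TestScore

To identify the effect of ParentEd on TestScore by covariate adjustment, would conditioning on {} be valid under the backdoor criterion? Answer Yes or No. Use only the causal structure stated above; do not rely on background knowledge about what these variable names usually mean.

No

Backdoor paths from ParentEd to TestScore (paths whose first edge points into ParentEd):
  P1: ParentEd <- SchoolQuality -> TestScore
Condition 1 (no descendant of ParentEd in the set): holds — descendants of ParentEd are {Attendance, TestScore}; none are in {}.
Condition 2 (every backdoor path blocked by {}):
  P1: open — no interior node is in the conditioning set.
{} does not satisfy the backdoor criterion.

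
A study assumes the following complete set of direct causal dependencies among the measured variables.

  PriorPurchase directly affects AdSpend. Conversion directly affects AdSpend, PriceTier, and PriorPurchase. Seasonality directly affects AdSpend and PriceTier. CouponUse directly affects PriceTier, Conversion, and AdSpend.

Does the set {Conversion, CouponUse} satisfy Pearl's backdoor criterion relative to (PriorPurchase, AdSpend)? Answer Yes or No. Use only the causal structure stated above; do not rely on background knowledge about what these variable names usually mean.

Yes

Backdoor paths from PriorPurchase to AdSpend (paths whose first edge points into PriorPurchase):
  P1: PriorPurchase <- Conversion <- CouponUse -> PriceTier <- Seasonality -> AdSpend
  P2: PriorPurchase <- Conversion <- CouponUse -> AdSpend
  P3: PriorPurchase <- Conversion -> PriceTier <- Seasonality -> AdSpend
  P4: PriorPurchase <- Conversion -> PriceTier <- CouponUse -> AdSpend
  P5: PriorPurchase <- Conversion -> AdSpend
Condition 1 (no descendant of PriorPurchase in the set): holds — descendants of PriorPurchase are {AdSpend}; none are in {Conversion, CouponUse}.
Condition 2 (every backdoor path blocked by {Conversion, CouponUse}):
  P1: blocked at chain node Conversion ∈ conditioning set.
  P2: blocked at chain node Conversion ∈ conditioning set.
  P3: blocked at fork node Conversion ∈ conditioning set.
  P4: blocked at fork node Conversion ∈ conditioning set.
  P5: blocked at fork node Conversion ∈ conditioning set.
{Conversion, CouponUse} satisfies the backdoor criterion.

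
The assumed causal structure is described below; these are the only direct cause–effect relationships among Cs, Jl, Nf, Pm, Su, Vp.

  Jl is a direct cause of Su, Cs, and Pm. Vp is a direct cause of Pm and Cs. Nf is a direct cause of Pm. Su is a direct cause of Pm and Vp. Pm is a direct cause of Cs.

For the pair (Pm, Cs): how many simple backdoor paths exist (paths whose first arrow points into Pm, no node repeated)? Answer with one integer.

6

A backdoor path from Pm to Cs is any simple undirected path whose first edge points into Pm (i.e. leaves Pm via a parent).
Parents of Pm: {Jl, Nf, Su, Vp}.
Enumerating:
  P1: Pm <- Jl -> Su -> Vp -> Cs
  P2: Pm <- Jl -> Cs
  P3: Pm <- Su <- Jl -> Cs
  P4: Pm <- Su -> Vp -> Cs
  P5: Pm <- Vp <- Su <- Jl -> Cs
  P6: Pm <- Vp -> Cs
That exhausts the simple backdoor paths. Count: 6.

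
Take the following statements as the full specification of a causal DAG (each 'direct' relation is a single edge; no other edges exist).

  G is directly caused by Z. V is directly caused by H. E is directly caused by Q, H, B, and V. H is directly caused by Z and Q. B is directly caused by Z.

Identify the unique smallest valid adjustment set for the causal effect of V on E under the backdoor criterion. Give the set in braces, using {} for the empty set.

{H}

Variables eligible for adjustment (non-descendants of V, excluding V and E): {B, G, H, Q, Z}.
Backdoor paths from V to E:
  P1: V <- H <- Q -> E
  P2: V <- H <- Z -> B -> E
  P3: V <- H -> E
The empty set is not sufficient: P1 (V <- H <- Q -> E) has no collider blocking it and no conditioned non-collider, so it is open.
Try {H}:
  P1: blocked at chain node H ∈ conditioning set.
  P2: blocked at chain node H ∈ conditioning set.
  P3: blocked at fork node H ∈ conditioning set.
{H} contains no descendant of V and blocks every backdoor path.
No other singleton works — e.g. {Q} leaves P2 open — so {H} is the unique smallest valid adjustment set.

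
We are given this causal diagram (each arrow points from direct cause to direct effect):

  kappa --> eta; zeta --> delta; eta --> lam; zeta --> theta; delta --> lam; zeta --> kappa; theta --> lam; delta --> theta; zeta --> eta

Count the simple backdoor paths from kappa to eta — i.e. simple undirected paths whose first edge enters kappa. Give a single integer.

A backdoor path from kappa to eta is any simple undirected path whose first edge points into kappa (i.e. leaves kappa via a parent).
Parents of kappa: {zeta}.
Enumerating:
  P1: kappa <- zeta -> eta
  P2: kappa <- zeta -> delta -> theta -> lam <- eta
  P3: kappa <- zeta -> delta -> lam <- eta
  P4: kappa <- zeta -> theta <- delta -> lam <- eta
  P5: kappa <- zeta -> theta -> lam <- eta
That exhausts the simple backdoor paths. Count: 5.

5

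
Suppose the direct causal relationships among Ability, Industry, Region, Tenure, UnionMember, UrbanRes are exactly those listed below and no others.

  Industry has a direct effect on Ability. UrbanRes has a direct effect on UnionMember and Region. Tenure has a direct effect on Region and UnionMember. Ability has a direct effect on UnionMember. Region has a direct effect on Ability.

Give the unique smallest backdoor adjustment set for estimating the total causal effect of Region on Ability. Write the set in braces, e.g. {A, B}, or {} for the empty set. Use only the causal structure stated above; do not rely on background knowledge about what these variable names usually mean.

Variables eligible for adjustment (non-descendants of Region, excluding Region and Ability): {Industry, Tenure, UrbanRes}.
Backdoor paths from Region to Ability:
  P1: Region <- UrbanRes -> UnionMember <- Ability
  P2: Region <- Tenure -> UnionMember <- Ability
Each backdoor path contains an unconditioned collider, so every path is already blocked with the empty conditioning set:
  P1: blocked at collider UnionMember (neither it nor any descendant is in the conditioning set).
  P2: blocked at collider UnionMember (neither it nor any descendant is in the conditioning set).
The empty set is therefore the unique smallest valid set.

{}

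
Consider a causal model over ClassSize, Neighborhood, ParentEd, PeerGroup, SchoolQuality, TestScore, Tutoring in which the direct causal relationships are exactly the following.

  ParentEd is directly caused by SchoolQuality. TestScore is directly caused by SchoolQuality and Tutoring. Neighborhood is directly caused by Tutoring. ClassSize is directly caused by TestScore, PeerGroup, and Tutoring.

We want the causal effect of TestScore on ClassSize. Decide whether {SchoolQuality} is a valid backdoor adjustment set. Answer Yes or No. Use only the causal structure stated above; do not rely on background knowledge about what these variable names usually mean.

Backdoor paths from TestScore to ClassSize (paths whose first edge points into TestScore):
  P1: TestScore <- Tutoring -> ClassSize
Condition 1 (no descendant of TestScore in the set): holds — descendants of TestScore are {ClassSize}; none are in {SchoolQuality}.
Condition 2 (every backdoor path blocked by {SchoolQuality}):
  P1: open — no interior node is in the conditioning set.
{SchoolQuality} does not satisfy the backdoor criterion.

No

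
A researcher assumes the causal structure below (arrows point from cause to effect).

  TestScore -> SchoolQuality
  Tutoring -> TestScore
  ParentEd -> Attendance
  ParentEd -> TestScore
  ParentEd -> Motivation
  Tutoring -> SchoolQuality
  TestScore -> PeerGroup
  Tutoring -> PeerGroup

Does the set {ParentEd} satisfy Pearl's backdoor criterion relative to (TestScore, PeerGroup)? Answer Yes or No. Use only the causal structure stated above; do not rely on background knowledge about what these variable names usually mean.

Backdoor paths from TestScore to PeerGroup (paths whose first edge points into TestScore):
  P1: TestScore <- Tutoring -> PeerGroup
Condition 1 (no descendant of TestScore in the set): holds — descendants of TestScore are {PeerGroup, SchoolQuality}; none are in {ParentEd}.
Condition 2 (every backdoor path blocked by {ParentEd}):
  P1: open — no interior node is in the conditioning set.
{ParentEd} does not satisfy the backdoor criterion.

No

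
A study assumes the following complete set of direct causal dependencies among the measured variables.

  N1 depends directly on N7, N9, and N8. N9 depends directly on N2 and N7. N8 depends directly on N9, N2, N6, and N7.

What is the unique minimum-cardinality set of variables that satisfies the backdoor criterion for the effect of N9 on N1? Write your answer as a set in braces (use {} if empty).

{N2, N7}

Variables eligible for adjustment (non-descendants of N9, excluding N9 and N1): {N2, N6, N7}.
Backdoor paths from N9 to N1:
  P1: N9 <- N2 -> N8 <- N7 -> N1
  P2: N9 <- N2 -> N8 -> N1
  P3: N9 <- N7 -> N8 -> N1
  P4: N9 <- N7 -> N1
The empty set is not sufficient: P2 (N9 <- N2 -> N8 -> N1) has no collider blocking it and no conditioned non-collider, so it is open.
Try {N2, N7}:
  P1: blocked at fork node N2 ∈ conditioning set.
  P2: blocked at fork node N2 ∈ conditioning set.
  P3: blocked at fork node N7 ∈ conditioning set.
  P4: blocked at fork node N7 ∈ conditioning set.
{N2, N7} contains no descendant of N9 and blocks every backdoor path.
Every element of {N2, N7} is needed (dropping N2 leaves P2 open; dropping N7 leaves P3 open), so no proper subset is valid.
Among all size-2 subsets of the eligible variables, only {N2, N7} blocks every backdoor path, so it is the unique smallest valid adjustment set.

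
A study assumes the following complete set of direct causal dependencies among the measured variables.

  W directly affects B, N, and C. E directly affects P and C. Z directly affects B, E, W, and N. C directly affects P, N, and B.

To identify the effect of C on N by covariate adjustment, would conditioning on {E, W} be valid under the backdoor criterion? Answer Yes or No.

Backdoor paths from C to N (paths whose first edge points into C):
  P1: C <- W <- Z -> N
  P2: C <- W -> B <- Z -> N
  P3: C <- W -> N
  P4: C <- E <- Z -> W -> N
  P5: C <- E <- Z -> B <- W -> N
  P6: C <- E <- Z -> N
Condition 1 (no descendant of C in the set): holds — descendants of C are {B, N, P}; none are in {E, W}.
Condition 2 (every backdoor path blocked by {E, W}):
  P1: blocked at chain node W ∈ conditioning set.
  P2: blocked at fork node W ∈ conditioning set.
  P3: blocked at fork node W ∈ conditioning set.
  P4: blocked at chain node E ∈ conditioning set.
  P5: blocked at chain node E ∈ conditioning set.
  P6: blocked at chain node E ∈ conditioning set.
{E, W} satisfies the backdoor criterion.

Yes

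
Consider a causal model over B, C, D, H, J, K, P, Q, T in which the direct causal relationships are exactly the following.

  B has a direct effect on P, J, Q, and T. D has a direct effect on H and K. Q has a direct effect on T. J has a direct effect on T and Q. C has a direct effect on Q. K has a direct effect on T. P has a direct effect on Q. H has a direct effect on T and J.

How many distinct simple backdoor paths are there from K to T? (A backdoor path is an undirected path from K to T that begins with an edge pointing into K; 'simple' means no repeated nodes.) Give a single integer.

8

A backdoor path from K to T is any simple undirected path whose first edge points into K (i.e. leaves K via a parent).
Parents of K: {D}.
Enumerating:
  P1: K <- D -> H -> J <- B -> P -> Q -> T
  P2: K <- D -> H -> J <- B -> Q -> T
  P3: K <- D -> H -> J <- B -> T
  P4: K <- D -> H -> J -> Q <- B -> T
  P5: K <- D -> H -> J -> Q <- P <- B -> T
  P6: K <- D -> H -> J -> Q -> T
  P7: K <- D -> H -> J -> T
  P8: K <- D -> H -> T
That exhausts the simple backdoor paths. Count: 8.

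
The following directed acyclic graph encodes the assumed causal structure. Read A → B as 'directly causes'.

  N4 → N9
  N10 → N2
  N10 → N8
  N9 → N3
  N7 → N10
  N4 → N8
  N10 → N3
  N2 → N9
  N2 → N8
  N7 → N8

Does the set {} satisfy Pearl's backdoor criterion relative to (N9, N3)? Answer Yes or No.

Backdoor paths from N9 to N3 (paths whose first edge points into N9):
  P1: N9 <- N4 -> N8 <- N7 -> N10 -> N3
  P2: N9 <- N4 -> N8 <- N10 -> N3
  P3: N9 <- N4 -> N8 <- N2 <- N10 -> N3
  P4: N9 <- N2 <- N10 -> N3
  P5: N9 <- N2 -> N8 <- N7 -> N10 -> N3
  P6: N9 <- N2 -> N8 <- N10 -> N3
Condition 1 (no descendant of N9 in the set): holds — descendants of N9 are {N3}; none are in {}.
Condition 2 (every backdoor path blocked by {}):
  P1: blocked at collider N8 (neither it nor any descendant is in the conditioning set).
  P2: blocked at collider N8 (neither it nor any descendant is in the conditioning set).
  P3: blocked at collider N8 (neither it nor any descendant is in the conditioning set).
  P4: open — no interior node is in the conditioning set.
  P5: blocked at collider N8 (neither it nor any descendant is in the conditioning set).
  P6: blocked at collider N8 (neither it nor any descendant is in the conditioning set).
{} does not satisfy the backdoor criterion.

No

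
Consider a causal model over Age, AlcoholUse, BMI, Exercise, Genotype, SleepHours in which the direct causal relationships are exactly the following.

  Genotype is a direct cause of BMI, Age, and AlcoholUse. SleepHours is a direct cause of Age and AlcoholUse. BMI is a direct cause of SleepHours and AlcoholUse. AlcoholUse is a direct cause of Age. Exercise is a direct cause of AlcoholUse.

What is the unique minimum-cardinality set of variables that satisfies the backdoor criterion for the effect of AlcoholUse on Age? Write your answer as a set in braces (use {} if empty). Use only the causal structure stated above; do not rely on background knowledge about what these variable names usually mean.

Variables eligible for adjustment (non-descendants of AlcoholUse, excluding AlcoholUse and Age): {BMI, Exercise, Genotype, SleepHours}.
Backdoor paths from AlcoholUse to Age:
  P1: AlcoholUse <- Genotype -> BMI -> SleepHours -> Age
  P2: AlcoholUse <- Genotype -> Age
  P3: AlcoholUse <- BMI <- Genotype -> Age
  P4: AlcoholUse <- BMI -> SleepHours -> Age
  P5: AlcoholUse <- SleepHours <- BMI <- Genotype -> Age
  P6: AlcoholUse <- SleepHours -> Age
The empty set is not sufficient: P1 (AlcoholUse <- Genotype -> BMI -> SleepHours -> Age) has no collider blocking it and no conditioned non-collider, so it is open.
Try {Genotype, SleepHours}:
  P1: blocked at fork node Genotype ∈ conditioning set.
  P2: blocked at fork node Genotype ∈ conditioning set.
  P3: blocked at fork node Genotype ∈ conditioning set.
  P4: blocked at chain node SleepHours ∈ conditioning set.
  P5: blocked at chain node SleepHours ∈ conditioning set.
  P6: blocked at fork node SleepHours ∈ conditioning set.
{Genotype, SleepHours} contains no descendant of AlcoholUse and blocks every backdoor path.
Every element of {Genotype, SleepHours} is needed (dropping Genotype leaves P2 open; dropping SleepHours leaves P4 open), so no proper subset is valid.
Among all size-2 subsets of the eligible variables, only {Genotype, SleepHours} blocks every backdoor path, so it is the unique smallest valid adjustment set.

{Genotype, SleepHours}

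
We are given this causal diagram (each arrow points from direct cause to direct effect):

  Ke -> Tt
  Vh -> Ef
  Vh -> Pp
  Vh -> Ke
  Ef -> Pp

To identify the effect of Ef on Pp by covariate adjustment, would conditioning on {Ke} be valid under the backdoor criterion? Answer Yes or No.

No

Backdoor paths from Ef to Pp (paths whose first edge points into Ef):
  P1: Ef <- Vh -> Pp
Condition 1 (no descendant of Ef in the set): holds — descendants of Ef are {Pp}; none are in {Ke}.
Condition 2 (every backdoor path blocked by {Ke}):
  P1: open — no interior node is in the conditioning set.
{Ke} does not satisfy the backdoor criterion.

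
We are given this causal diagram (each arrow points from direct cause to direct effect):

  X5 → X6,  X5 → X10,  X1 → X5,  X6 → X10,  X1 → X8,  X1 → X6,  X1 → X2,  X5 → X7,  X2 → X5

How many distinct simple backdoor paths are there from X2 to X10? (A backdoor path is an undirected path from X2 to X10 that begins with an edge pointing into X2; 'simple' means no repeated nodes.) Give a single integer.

A backdoor path from X2 to X10 is any simple undirected path whose first edge points into X2 (i.e. leaves X2 via a parent).
Parents of X2: {X1}.
Enumerating:
  P1: X2 <- X1 -> X5 -> X6 -> X10
  P2: X2 <- X1 -> X5 -> X10
  P3: X2 <- X1 -> X6 <- X5 -> X10
  P4: X2 <- X1 -> X6 -> X10
That exhausts the simple backdoor paths. Count: 4.

4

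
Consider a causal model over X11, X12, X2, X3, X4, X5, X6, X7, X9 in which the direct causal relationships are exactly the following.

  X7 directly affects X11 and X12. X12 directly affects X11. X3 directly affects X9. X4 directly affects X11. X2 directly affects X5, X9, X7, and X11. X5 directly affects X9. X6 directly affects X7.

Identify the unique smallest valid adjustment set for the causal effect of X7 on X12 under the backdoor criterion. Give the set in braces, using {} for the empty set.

{}

Variables eligible for adjustment (non-descendants of X7, excluding X7 and X12): {X2, X3, X4, X5, X6, X9}.
Backdoor paths from X7 to X12:
  P1: X7 <- X2 -> X11 <- X12
Each backdoor path contains an unconditioned collider, so every path is already blocked with the empty conditioning set:
  P1: blocked at collider X11 (neither it nor any descendant is in the conditioning set).
The empty set is therefore the unique smallest valid set.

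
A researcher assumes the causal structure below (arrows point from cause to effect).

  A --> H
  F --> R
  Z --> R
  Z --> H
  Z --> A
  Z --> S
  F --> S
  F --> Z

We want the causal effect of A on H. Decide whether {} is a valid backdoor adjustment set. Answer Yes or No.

No

Backdoor paths from A to H (paths whose first edge points into A):
  P1: A <- Z -> H
Condition 1 (no descendant of A in the set): holds — descendants of A are {H}; none are in {}.
Condition 2 (every backdoor path blocked by {}):
  P1: open — no interior node is in the conditioning set.
{} does not satisfy the backdoor criterion.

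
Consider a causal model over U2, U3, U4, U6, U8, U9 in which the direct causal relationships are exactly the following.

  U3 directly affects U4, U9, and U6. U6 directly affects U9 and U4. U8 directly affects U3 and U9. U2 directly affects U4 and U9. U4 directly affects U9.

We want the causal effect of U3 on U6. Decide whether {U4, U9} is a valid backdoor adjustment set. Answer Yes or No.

No

Backdoor paths from U3 to U6 (paths whose first edge points into U3):
  P1: U3 <- U8 -> U9 <- U6
  P2: U3 <- U8 -> U9 <- U2 -> U4 <- U6
  P3: U3 <- U8 -> U9 <- U4 <- U6
Condition 1 (no descendant of U3 in the set): FAILS — U4 and U9 are descendants of U3.
Condition 2 (every backdoor path blocked by {U4, U9}):
  P1: open — collider(s) U9 are conditioned on (or have a conditioned descendant) and no non-collider on the path is in the set.
  P2: open — collider(s) U9, U4 are conditioned on (or have a conditioned descendant) and no non-collider on the path is in the set.
  P3: blocked at chain node U4 ∈ conditioning set.
{U4, U9} does not satisfy the backdoor criterion.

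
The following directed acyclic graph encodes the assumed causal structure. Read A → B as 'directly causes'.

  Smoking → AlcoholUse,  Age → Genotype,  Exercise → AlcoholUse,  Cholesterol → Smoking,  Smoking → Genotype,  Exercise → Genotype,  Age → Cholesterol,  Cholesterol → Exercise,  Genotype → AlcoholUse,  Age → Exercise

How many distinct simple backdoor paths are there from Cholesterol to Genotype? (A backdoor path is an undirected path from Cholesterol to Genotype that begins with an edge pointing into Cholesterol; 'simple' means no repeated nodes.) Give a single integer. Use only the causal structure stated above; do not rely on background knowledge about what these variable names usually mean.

A backdoor path from Cholesterol to Genotype is any simple undirected path whose first edge points into Cholesterol (i.e. leaves Cholesterol via a parent).
Parents of Cholesterol: {Age}.
Enumerating:
  P1: Cholesterol <- Age -> Exercise -> Genotype
  P2: Cholesterol <- Age -> Exercise -> AlcoholUse <- Smoking -> Genotype
  P3: Cholesterol <- Age -> Exercise -> AlcoholUse <- Genotype
  P4: Cholesterol <- Age -> Genotype
That exhausts the simple backdoor paths. Count: 4.

4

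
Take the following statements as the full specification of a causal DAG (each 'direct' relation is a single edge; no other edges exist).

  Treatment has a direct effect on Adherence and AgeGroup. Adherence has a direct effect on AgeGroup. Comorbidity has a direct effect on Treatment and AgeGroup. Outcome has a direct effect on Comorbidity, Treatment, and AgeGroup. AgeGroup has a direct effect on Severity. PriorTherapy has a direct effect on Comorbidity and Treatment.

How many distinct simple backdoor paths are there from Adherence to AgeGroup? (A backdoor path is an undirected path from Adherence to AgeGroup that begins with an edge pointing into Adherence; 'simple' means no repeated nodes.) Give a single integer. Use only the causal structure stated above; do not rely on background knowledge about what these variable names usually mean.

A backdoor path from Adherence to AgeGroup is any simple undirected path whose first edge points into Adherence (i.e. leaves Adherence via a parent).
Parents of Adherence: {Treatment}.
Enumerating:
  P1: Adherence <- Treatment <- Outcome -> Comorbidity -> AgeGroup
  P2: Adherence <- Treatment <- Outcome -> AgeGroup
  P3: Adherence <- Treatment <- PriorTherapy -> Comorbidity <- Outcome -> AgeGroup
  P4: Adherence <- Treatment <- PriorTherapy -> Comorbidity -> AgeGroup
  P5: Adherence <- Treatment <- Comorbidity <- Outcome -> AgeGroup
  P6: Adherence <- Treatment <- Comorbidity -> AgeGroup
  P7: Adherence <- Treatment -> AgeGroup
That exhausts the simple backdoor paths. Count: 7.

7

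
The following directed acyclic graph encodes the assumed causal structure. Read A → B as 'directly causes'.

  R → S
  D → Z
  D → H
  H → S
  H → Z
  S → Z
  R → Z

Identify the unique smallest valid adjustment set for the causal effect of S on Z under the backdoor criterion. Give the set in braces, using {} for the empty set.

{H, R}

Variables eligible for adjustment (non-descendants of S, excluding S and Z): {D, H, R}.
Backdoor paths from S to Z:
  P1: S <- R -> Z
  P2: S <- H <- D -> Z
  P3: S <- H -> Z
The empty set is not sufficient: P1 (S <- R -> Z) has no collider blocking it and no conditioned non-collider, so it is open.
Try {H, R}:
  P1: blocked at fork node R ∈ conditioning set.
  P2: blocked at chain node H ∈ conditioning set.
  P3: blocked at fork node H ∈ conditioning set.
{H, R} contains no descendant of S and blocks every backdoor path.
Every element of {H, R} is needed (dropping H leaves P2 open; dropping R leaves P1 open), so no proper subset is valid.
Among all size-2 subsets of the eligible variables, only {H, R} blocks every backdoor path, so it is the unique smallest valid adjustment set.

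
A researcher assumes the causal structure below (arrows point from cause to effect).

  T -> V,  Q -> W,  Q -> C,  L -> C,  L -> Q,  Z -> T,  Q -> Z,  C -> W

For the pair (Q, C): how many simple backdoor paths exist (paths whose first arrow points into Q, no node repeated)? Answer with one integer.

A backdoor path from Q to C is any simple undirected path whose first edge points into Q (i.e. leaves Q via a parent).
Parents of Q: {L}.
Enumerating:
  P1: Q <- L -> C
That exhausts the simple backdoor paths. Count: 1.

1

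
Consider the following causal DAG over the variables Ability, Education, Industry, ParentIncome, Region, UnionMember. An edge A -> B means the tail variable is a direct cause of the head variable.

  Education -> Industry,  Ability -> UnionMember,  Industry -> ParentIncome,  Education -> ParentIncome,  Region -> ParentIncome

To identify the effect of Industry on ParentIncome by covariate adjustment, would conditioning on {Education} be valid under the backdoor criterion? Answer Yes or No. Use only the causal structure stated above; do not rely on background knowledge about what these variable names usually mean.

Backdoor paths from Industry to ParentIncome (paths whose first edge points into Industry):
  P1: Industry <- Education -> ParentIncome
Condition 1 (no descendant of Industry in the set): holds — descendants of Industry are {ParentIncome}; none are in {Education}.
Condition 2 (every backdoor path blocked by {Education}):
  P1: blocked at fork node Education ∈ conditioning set.
{Education} satisfies the backdoor criterion.

Yes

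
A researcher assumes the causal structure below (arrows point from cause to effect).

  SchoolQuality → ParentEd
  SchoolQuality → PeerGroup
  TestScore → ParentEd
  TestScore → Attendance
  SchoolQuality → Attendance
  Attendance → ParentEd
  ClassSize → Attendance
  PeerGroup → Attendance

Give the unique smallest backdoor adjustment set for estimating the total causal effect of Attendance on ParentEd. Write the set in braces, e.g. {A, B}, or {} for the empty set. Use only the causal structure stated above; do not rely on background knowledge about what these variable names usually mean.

{SchoolQuality, TestScore}

Variables eligible for adjustment (non-descendants of Attendance, excluding Attendance and ParentEd): {ClassSize, PeerGroup, SchoolQuality, TestScore}.
Backdoor paths from Attendance to ParentEd:
  P1: Attendance <- TestScore -> ParentEd
  P2: Attendance <- SchoolQuality -> ParentEd
  P3: Attendance <- PeerGroup <- SchoolQuality -> ParentEd
The empty set is not sufficient: P1 (Attendance <- TestScore -> ParentEd) has no collider blocking it and no conditioned non-collider, so it is open.
Try {SchoolQuality, TestScore}:
  P1: blocked at fork node TestScore ∈ conditioning set.
  P2: blocked at fork node SchoolQuality ∈ conditioning set.
  P3: blocked at fork node SchoolQuality ∈ conditioning set.
{SchoolQuality, TestScore} contains no descendant of Attendance and blocks every backdoor path.
Every element of {SchoolQuality, TestScore} is needed (dropping SchoolQuality leaves P2 open; dropping TestScore leaves P1 open), so no proper subset is valid.
Among all size-2 subsets of the eligible variables, only {SchoolQuality, TestScore} blocks every backdoor path, so it is the unique smallest valid adjustment set.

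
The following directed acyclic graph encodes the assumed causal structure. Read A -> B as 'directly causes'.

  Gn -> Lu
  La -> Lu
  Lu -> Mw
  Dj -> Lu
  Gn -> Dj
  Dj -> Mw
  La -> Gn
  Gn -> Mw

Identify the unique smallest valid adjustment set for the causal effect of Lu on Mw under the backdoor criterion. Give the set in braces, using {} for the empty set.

{Dj, Gn}

Variables eligible for adjustment (non-descendants of Lu, excluding Lu and Mw): {Dj, Gn, La}.
Backdoor paths from Lu to Mw:
  P1: Lu <- La -> Gn -> Dj -> Mw
  P2: Lu <- La -> Gn -> Mw
  P3: Lu <- Gn -> Dj -> Mw
  P4: Lu <- Gn -> Mw
  P5: Lu <- Dj <- Gn -> Mw
  P6: Lu <- Dj -> Mw
The empty set is not sufficient: P1 (Lu <- La -> Gn -> Dj -> Mw) has no collider blocking it and no conditioned non-collider, so it is open.
Try {Dj, Gn}:
  P1: blocked at chain node Gn ∈ conditioning set.
  P2: blocked at chain node Gn ∈ conditioning set.
  P3: blocked at fork node Gn ∈ conditioning set.
  P4: blocked at fork node Gn ∈ conditioning set.
  P5: blocked at chain node Dj ∈ conditioning set.
  P6: blocked at fork node Dj ∈ conditioning set.
{Dj, Gn} contains no descendant of Lu and blocks every backdoor path.
Every element of {Dj, Gn} is needed (dropping Dj leaves P6 open; dropping Gn leaves P2 open), so no proper subset is valid.
Among all size-2 subsets of the eligible variables, only {Dj, Gn} blocks every backdoor path, so it is the unique smallest valid adjustment set.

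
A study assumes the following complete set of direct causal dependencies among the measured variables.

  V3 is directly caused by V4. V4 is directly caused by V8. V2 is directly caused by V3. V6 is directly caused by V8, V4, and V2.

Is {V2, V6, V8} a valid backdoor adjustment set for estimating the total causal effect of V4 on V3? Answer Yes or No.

No

Backdoor paths from V4 to V3 (paths whose first edge points into V4):
  P1: V4 <- V8 -> V6 <- V2 <- V3
Condition 1 (no descendant of V4 in the set): FAILS — V2 and V6 are descendants of V4.
Condition 2 (every backdoor path blocked by {V2, V6, V8}):
  P1: blocked at fork node V8 ∈ conditioning set.
{V2, V6, V8} does not satisfy the backdoor criterion.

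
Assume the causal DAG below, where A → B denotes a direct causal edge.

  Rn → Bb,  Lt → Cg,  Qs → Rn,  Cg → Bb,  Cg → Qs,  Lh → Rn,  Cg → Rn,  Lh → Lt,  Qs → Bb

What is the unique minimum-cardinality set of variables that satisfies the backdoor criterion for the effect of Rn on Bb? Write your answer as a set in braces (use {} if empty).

{Cg, Qs}

Variables eligible for adjustment (non-descendants of Rn, excluding Rn and Bb): {Cg, Lh, Lt, Qs}.
Backdoor paths from Rn to Bb:
  P1: Rn <- Lh -> Lt -> Cg -> Qs -> Bb
  P2: Rn <- Lh -> Lt -> Cg -> Bb
  P3: Rn <- Cg -> Qs -> Bb
  P4: Rn <- Cg -> Bb
  P5: Rn <- Qs <- Cg -> Bb
  P6: Rn <- Qs -> Bb
The empty set is not sufficient: P1 (Rn <- Lh -> Lt -> Cg -> Qs -> Bb) has no collider blocking it and no conditioned non-collider, so it is open.
Try {Cg, Qs}:
  P1: blocked at chain node Cg ∈ conditioning set.
  P2: blocked at chain node Cg ∈ conditioning set.
  P3: blocked at fork node Cg ∈ conditioning set.
  P4: blocked at fork node Cg ∈ conditioning set.
  P5: blocked at chain node Qs ∈ conditioning set.
  P6: blocked at fork node Qs ∈ conditioning set.
{Cg, Qs} contains no descendant of Rn and blocks every backdoor path.
Every element of {Cg, Qs} is needed (dropping Cg leaves P2 open; dropping Qs leaves P6 open), so no proper subset is valid.
Among all size-2 subsets of the eligible variables, only {Cg, Qs} blocks every backdoor path, so it is the unique smallest valid adjustment set.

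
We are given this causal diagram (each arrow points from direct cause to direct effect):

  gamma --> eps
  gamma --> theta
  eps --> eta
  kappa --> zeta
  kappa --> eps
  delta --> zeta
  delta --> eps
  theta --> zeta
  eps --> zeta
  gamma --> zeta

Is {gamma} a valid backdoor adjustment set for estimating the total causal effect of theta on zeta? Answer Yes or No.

Backdoor paths from theta to zeta (paths whose first edge points into theta):
  P1: theta <- gamma -> eps <- kappa -> zeta
  P2: theta <- gamma -> eps <- delta -> zeta
  P3: theta <- gamma -> eps -> zeta
  P4: theta <- gamma -> zeta
Condition 1 (no descendant of theta in the set): holds — descendants of theta are {zeta}; none are in {gamma}.
Condition 2 (every backdoor path blocked by {gamma}):
  P1: blocked at fork node gamma ∈ conditioning set.
  P2: blocked at fork node gamma ∈ conditioning set.
  P3: blocked at fork node gamma ∈ conditioning set.
  P4: blocked at fork node gamma ∈ conditioning set.
{gamma} satisfies the backdoor criterion.

Yes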